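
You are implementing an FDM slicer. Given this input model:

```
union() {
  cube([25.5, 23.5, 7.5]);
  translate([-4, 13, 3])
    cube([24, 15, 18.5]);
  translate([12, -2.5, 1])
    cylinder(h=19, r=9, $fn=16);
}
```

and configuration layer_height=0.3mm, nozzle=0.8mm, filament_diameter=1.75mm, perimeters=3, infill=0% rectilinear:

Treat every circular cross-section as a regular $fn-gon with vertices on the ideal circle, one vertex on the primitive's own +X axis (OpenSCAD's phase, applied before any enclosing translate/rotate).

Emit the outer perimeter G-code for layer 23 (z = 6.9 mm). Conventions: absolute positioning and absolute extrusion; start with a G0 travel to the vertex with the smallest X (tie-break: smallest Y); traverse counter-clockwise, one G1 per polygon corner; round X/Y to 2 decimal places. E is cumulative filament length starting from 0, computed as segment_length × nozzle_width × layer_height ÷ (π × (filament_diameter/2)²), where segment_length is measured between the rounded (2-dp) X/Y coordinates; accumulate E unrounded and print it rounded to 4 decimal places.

At z = 6.9 mm: the 25.5×23.5 cube contributes its full rectangle; the cube at (-4, 13) is present — its section is the full 24×15 rectangle; the r=9 cylinder at (12, -2.5) contributes a regular 16-gon of circumradius 9; Combining (union): the regions partially overlap (shared area 290.23 mm²), so overlapping operands fuse into one piece — 1 connected region. The outline is a single polygon with 19 vertices. Extrusion per mm of travel: 0.8 × 0.3 / (π × 0.875²) = 0.099780. Accumulating E over each segment gives final E = 13.0890.

G0 X-4.00 Y13.00 Z6.90
G1 X0.00 Y13.00 E0.3991
G1 X0.00 Y0.00 E1.6963
G1 X3.50 Y0.00 E2.0455
G1 X3.00 Y-2.50 E2.2999
G1 X3.69 Y-5.94 E2.6500
G1 X5.64 Y-8.86 E3.0003
G1 X8.56 Y-10.81 E3.3507
G1 X12.00 Y-11.50 E3.7008
G1 X15.44 Y-10.81 E4.0508
G1 X18.36 Y-8.86 E4.4012
G1 X20.31 Y-5.94 E4.7516
G1 X21.00 Y-2.50 E5.1016
G1 X20.50 Y0.00 E5.3560
G1 X25.50 Y0.00 E5.8549
G1 X25.50 Y23.50 E8.1998
G1 X20.00 Y23.50 E8.7486
G1 X20.00 Y28.00 E9.1976
G1 X-4.00 Y28.00 E11.5923
G1 X-4.00 Y13.00 E13.0890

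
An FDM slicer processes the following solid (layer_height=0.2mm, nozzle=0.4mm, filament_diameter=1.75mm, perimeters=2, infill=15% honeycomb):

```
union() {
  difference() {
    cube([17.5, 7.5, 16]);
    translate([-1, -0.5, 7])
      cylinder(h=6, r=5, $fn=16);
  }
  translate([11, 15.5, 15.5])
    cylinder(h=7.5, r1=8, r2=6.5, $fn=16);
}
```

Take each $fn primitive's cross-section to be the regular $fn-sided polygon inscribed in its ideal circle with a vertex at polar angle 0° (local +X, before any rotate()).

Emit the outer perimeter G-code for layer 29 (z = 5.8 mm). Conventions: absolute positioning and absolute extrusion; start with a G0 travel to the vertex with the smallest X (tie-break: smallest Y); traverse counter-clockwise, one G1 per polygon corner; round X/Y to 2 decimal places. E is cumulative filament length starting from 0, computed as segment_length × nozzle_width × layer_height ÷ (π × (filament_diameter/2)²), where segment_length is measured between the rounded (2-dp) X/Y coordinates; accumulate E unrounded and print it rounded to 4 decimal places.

At z = 5.8 mm: the cube is present — its section is the full 17.5×7.5 rectangle; the cylinder at (-1, -0.5) is not intersected at this z (z outside [7, 13]); After the difference (first − rest): none of the subtracted shapes is present at this height, so the 17.5×7.5 cube is unchanged — 1 connected region; the cone at (11, 15.5) does not reach this height (z outside [15.5, 23]); Combining (union): only the result so far is present, so the union is just that shape — 1 connected region. The outline is a single polygon with 4 vertices. Extrusion per mm of travel: 0.4 × 0.2 / (π × 0.875²) = 0.033260. Accumulating E over each segment gives final E = 1.6630.

G0 X0.00 Y0.00 Z5.80
G1 X17.50 Y0.00 E0.5821
G1 X17.50 Y7.50 E0.8315
G1 X0.00 Y7.50 E1.4136
G1 X0.00 Y0.00 E1.6630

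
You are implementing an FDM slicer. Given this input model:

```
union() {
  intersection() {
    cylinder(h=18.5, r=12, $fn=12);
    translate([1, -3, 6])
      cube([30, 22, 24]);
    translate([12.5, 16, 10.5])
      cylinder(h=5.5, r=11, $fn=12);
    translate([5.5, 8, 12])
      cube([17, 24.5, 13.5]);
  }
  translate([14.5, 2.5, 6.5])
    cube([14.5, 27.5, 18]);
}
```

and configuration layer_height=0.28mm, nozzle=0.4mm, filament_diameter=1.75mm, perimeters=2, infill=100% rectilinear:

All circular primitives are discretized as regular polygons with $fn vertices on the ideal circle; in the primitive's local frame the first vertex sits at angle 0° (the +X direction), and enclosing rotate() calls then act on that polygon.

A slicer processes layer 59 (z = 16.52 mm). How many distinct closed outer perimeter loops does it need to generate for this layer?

At z = 16.52 mm: the r=12 cylinder contributes a regular 12-gon of circumradius 12; the cube at (1, -3) is present — its section is the full 30×22 rectangle; the cylinder at (12.5, 16) is absent (z outside [10.5, 16]); the cube at (5.5, 8) (footprint 17×24.5) is included at this height; Taking the intersection: at least one operand is absent at this height, so nothing remains; the 14.5×27.5 cube at (14.5, 2.5) contributes its full rectangle; Merging all regions: only the 14.5×27.5 cube at (14.5, 2.5) is present, so the union is just that shape — 1 connected region. The result has 1 disconnected region.

1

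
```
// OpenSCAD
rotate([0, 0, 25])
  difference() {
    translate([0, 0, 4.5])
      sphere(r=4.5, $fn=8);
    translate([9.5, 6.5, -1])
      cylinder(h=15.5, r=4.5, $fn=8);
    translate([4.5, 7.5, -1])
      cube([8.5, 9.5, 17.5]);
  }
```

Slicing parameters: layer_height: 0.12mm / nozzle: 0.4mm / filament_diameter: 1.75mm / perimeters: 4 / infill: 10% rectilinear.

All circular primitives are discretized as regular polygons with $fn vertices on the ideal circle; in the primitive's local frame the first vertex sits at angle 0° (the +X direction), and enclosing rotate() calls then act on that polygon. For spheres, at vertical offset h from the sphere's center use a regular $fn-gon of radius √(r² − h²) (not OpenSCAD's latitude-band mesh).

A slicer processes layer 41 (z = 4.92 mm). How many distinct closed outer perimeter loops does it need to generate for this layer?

1

At z = 4.92 mm: the r=4.5 sphere slices to a regular 8-gon of circumradius 4.480 (√(r²−h²) with h=0.42 from center); the cylinder at (9.5, 6.5): section is a regular 8-gon, circumradius r=4.5; the cube at (4.5, 7.5) is present — its section is the full 8.5×9.5 rectangle; After the difference (first − rest): starting from the r=4.5 sphere, the r=4.5 cylinder at (9.5, 6.5) misses the remaining region (no effect); the 8.5×9.5 cube at (4.5, 7.5) misses the remaining region (no effect) — 1 connected region; (whole slice rotated 25° about Z — lengths, areas and connectivity unchanged). The result has 1 disconnected region.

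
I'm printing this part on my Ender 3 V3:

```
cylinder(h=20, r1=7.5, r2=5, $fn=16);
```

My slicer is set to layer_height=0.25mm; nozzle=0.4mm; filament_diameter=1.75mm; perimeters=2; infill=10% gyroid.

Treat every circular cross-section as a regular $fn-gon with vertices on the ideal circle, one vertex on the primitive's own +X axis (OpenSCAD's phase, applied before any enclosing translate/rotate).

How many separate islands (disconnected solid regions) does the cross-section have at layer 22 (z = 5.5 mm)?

At z = 5.5 mm: the cone (r1=7.5→r2=5) has section circumradius 6.812 here — a regular 16-gon. Overall, the cross-section is a single solid region. Island count = 1.

1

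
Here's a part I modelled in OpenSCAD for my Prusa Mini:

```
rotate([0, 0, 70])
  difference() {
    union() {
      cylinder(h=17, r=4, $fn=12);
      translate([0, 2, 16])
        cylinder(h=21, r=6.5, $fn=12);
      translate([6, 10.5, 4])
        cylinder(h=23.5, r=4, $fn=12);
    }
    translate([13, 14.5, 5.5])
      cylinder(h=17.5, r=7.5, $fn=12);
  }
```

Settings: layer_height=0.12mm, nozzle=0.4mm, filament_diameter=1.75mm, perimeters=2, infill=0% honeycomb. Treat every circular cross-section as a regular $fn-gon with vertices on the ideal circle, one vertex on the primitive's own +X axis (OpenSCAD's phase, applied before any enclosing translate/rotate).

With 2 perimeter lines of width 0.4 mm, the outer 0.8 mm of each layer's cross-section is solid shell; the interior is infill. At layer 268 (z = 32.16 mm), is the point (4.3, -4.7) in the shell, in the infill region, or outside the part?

At z = 32.16 mm: the cylinder is not intersected at this z (z outside [0, 17]); the cylinder at (0, 2): section is a regular 12-gon, circumradius r=6.5; the cylinder at (6, 10.5) does not reach this height (z outside [4, 27.5]); Combining (union): only the r=6.5 cylinder at (0, 2) is present, so the union is just that shape — 1 connected region; the cylinder at (13, 14.5) is absent (z outside [5.5, 23]); Subtracting the remaining from the first: none of the subtracted shapes is present at this height, so that combined region is unchanged — 1 connected region; (whole slice rotated 70° about Z — lengths, areas and connectivity unchanged). Overall, the cross-section is a single solid region. Undo the 70° rotation: the query point maps to (-2.946, -5.648) in the un-rotated model frame. The nearest boundary edge runs (-3.25, -3.63)→(-0.00, -4.50); distance from the point to it = 1.87 mm. The point is not inside any of the regions above, so it lies outside the cross-section (1.87 mm from the nearest boundary).

outside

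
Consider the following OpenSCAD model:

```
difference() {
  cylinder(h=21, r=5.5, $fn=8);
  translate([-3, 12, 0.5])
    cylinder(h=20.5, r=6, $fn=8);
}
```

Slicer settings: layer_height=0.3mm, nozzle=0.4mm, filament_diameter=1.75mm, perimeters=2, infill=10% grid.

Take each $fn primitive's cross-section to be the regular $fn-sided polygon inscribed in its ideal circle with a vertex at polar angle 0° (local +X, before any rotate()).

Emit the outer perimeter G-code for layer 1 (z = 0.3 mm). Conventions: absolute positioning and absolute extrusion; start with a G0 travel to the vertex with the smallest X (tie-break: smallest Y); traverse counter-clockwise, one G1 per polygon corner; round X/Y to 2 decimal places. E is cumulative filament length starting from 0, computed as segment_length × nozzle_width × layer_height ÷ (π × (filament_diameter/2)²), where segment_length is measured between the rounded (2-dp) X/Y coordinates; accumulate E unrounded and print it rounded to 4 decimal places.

G0 X-5.50 Y0.00 Z0.30
G1 X-3.89 Y-3.89 E0.2100
G1 X0.00 Y-5.50 E0.4201
G1 X3.89 Y-3.89 E0.6301
G1 X5.50 Y0.00 E0.8402
G1 X3.89 Y3.89 E1.0502
G1 X0.00 Y5.50 E1.2602
G1 X-3.89 Y3.89 E1.4703
G1 X-5.50 Y0.00 E1.6803

At z = 0.3 mm: the r=5.5 cylinder contributes a regular 8-gon of circumradius 5.5; the cylinder at (-3, 12) does not reach this height (z outside [0.5, 21]); Subtracting the remaining from the first: none of the subtracted shapes is present at this height, so the r=5.5 cylinder is unchanged — 1 connected region. The outline is a single polygon with 8 vertices. Extrusion per mm of travel: 0.4 × 0.3 / (π × 0.875²) = 0.049890. Accumulating E over each segment gives final E = 1.6803.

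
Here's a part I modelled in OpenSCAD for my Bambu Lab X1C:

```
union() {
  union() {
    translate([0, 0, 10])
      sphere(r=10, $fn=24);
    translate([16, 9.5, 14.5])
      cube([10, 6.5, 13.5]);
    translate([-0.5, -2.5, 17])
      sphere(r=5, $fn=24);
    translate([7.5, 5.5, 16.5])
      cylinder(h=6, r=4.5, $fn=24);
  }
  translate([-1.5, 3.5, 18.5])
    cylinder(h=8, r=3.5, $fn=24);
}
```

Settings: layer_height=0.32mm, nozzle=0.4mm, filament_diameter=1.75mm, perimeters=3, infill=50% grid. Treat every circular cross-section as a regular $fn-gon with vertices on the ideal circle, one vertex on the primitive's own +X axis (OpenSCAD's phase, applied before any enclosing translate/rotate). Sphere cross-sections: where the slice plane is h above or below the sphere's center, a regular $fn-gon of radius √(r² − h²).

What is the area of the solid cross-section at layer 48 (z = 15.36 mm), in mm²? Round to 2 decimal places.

286.35 mm²

At z = 15.36 mm: the sphere: section is a regular 24-gon, circumradius = √(r²−h²) = √(10²−5.36²) = 8.442 (area = (24/2)·8.442²·sin(360°/24) = 221.35 mm²); the cube at (16, 9.5) is present — its section is the full 10×6.5 rectangle (area 65.00 mm²); the r=5 sphere at (-0.5, -2.5) slices to a regular 24-gon of circumradius 4.723 (√(r²−h²) with h=1.64 from center) (area = (24/2)·4.723²·sin(360°/24) = 69.29 mm²); the cylinder at (7.5, 5.5) does not reach this height (z outside [16.5, 22.5]); Combining (union): the regions partially overlap — summed areas 355.65 mm² minus the doubly-counted overlap 69.29 mm² gives 286.35 mm² — area = 286.35 mm²; the cylinder at (-1.5, 3.5) does not reach this height (z outside [18.5, 26.5]); Combining (union): only that combined region is present, so the union is just that shape — area = 286.35 mm². Overall, the cross-section has 2 separate islands. Net area = 286.35 mm².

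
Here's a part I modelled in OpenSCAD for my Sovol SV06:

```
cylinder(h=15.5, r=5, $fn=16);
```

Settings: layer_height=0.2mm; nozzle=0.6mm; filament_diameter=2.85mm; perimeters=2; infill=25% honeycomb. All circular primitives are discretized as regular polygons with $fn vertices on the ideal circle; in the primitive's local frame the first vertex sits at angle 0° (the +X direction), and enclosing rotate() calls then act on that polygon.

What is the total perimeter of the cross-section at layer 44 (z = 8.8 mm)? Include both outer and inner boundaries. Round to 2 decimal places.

31.21 mm

At z = 8.8 mm: the r=5 cylinder gives a regular 16-gon of circumradius 5 (constant along its height) (perimeter = 2·16·5.000·sin(180°/16) = 31.21 mm). Overall, the cross-section is a single solid region. Total boundary length (outer) = 31.21 mm.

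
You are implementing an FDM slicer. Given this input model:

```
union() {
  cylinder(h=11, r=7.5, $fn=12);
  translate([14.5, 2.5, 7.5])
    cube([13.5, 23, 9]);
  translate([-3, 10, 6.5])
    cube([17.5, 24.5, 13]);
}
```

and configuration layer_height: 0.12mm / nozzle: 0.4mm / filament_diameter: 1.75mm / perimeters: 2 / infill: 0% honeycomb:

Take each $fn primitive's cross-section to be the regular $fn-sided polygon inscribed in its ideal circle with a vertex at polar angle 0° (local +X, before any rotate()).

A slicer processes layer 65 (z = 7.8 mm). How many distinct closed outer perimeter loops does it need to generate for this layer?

2

At z = 7.8 mm: the r=7.5 cylinder gives a regular 12-gon of circumradius 7.5 (constant along its height); the 13.5×23 cube at (14.5, 2.5) contributes its full rectangle; the 17.5×24.5 cube at (-3, 10) contributes its full rectangle; Taking the union: the 3 present regions share edge segments without overlapping in area, so areas simply add but the touching pieces fuse into one outline (the shared edge portions become interior and drop out of the boundary) — 2 connected regions. The result has 2 disconnected regions.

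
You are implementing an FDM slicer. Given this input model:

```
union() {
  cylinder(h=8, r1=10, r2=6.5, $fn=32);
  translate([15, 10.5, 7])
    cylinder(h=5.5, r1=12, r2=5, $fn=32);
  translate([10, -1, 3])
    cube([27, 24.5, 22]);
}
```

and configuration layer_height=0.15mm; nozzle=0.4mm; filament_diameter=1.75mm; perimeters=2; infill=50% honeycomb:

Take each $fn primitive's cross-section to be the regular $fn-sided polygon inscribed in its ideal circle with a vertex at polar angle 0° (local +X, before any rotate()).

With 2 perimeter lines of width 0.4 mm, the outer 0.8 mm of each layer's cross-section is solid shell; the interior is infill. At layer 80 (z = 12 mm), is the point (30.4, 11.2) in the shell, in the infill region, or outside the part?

infill

At z = 12 mm: the cone is absent (z outside [0, 8]); the cone at (15, 10.5): at t=0.909 of its height the radius interpolates to r₁+(r₂−r₁)t = 5.636, giving a regular 32-gon of that circumradius; the cube at (10, -1) is present — its section is the full 27×24.5 rectangle; Merging all regions: the regions partially overlap (shared area 97.03 mm²), so overlapping operands fuse into one piece — 1 connected region. Overall, the cross-section is a single solid region. The nearest boundary edge runs (37.00, 23.50)→(37.00, -1.00); distance from the point to it = 6.60 mm. The point is inside the cross-section and 6.60 mm from the nearest boundary — more than the 0.8 mm shell width (2 × 0.4), so it's in the infill interior.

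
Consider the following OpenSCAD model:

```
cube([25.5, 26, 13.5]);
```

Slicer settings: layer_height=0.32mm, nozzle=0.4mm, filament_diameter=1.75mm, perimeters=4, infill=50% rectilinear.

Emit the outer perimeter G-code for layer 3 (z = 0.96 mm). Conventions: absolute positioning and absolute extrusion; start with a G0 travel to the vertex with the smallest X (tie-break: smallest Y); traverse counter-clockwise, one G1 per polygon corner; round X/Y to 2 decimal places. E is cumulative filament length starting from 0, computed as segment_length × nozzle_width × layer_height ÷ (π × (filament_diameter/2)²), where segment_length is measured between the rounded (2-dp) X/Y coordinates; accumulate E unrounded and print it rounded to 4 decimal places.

G0 X0.00 Y0.00 Z0.96
G1 X25.50 Y0.00 E1.3570
G1 X25.50 Y26.00 E2.7406
G1 X0.00 Y26.00 E4.0976
G1 X0.00 Y0.00 E5.4813

At z = 0.96 mm: the cube (footprint 25.5×26) is included at this height. The outline is a single polygon with 4 vertices. Extrusion per mm of travel: 0.4 × 0.32 / (π × 0.875²) = 0.053216. Accumulating E over each segment gives final E = 5.4813.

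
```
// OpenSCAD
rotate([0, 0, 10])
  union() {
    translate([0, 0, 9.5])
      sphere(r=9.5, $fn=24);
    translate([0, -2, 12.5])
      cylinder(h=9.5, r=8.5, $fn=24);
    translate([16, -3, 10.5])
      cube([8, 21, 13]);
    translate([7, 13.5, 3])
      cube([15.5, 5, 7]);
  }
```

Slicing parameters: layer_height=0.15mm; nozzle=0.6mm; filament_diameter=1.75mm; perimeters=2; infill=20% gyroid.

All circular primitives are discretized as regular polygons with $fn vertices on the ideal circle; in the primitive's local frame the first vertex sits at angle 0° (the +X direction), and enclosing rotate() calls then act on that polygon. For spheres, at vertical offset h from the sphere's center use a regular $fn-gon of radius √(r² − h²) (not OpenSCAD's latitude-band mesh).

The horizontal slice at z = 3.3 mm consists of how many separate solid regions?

At z = 3.3 mm: the r=9.5 sphere contributes a regular 24-gon of circumradius √(9.5²−6.2²) = 7.198; the cylinder at (0, -2) is absent (z outside [12.5, 22]); the cube at (16, -3) is absent (z outside [10.5, 23.5]); the cube at (7, 13.5) is present — its section is the full 15.5×5 rectangle; Taking the union: the 2 present regions are separate (no shared area or edge), so areas and boundary lengths simply add and each stays a separate island — 2 connected regions; (whole slice rotated 10° about Z — lengths, areas and connectivity unchanged). The result has 2 disconnected regions.

2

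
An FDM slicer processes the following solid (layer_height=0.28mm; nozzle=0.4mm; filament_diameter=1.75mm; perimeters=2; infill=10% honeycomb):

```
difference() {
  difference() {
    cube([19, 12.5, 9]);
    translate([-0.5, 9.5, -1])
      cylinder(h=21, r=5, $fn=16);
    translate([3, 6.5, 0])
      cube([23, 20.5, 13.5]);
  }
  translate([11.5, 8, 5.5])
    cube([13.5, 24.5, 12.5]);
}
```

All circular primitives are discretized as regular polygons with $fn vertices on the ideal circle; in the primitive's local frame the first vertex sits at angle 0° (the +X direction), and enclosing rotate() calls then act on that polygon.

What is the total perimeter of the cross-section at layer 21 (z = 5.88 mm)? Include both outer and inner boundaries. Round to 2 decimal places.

At z = 5.88 mm: the cube (footprint 19×12.5) is included at this height (perimeter 63.00 mm); the cylinder at (-0.5, 9.5): section is a regular 16-gon, circumradius r=5 (perimeter = 2·16·5.000·sin(180°/16) = 31.21 mm); the cube at (3, 6.5) is present — its section is the full 23×20.5 rectangle (perimeter 87.00 mm); After the difference (first − rest): starting from the 19×12.5 cube, the r=5 cylinder at (-0.5, 9.5) partially overlaps it — only the 28.99 mm² overlap (of its 76.54 mm²) is removed, clipping the outline; the 23×20.5 cube at (3, 6.5) partially overlaps it — only the 89.34 mm² overlap (of its 471.50 mm²) is removed, clipping the outline — boundary = 49.74 mm; the 13.5×24.5 cube at (11.5, 8) contributes its full rectangle (perimeter 76.00 mm); Taking the first minus the rest: starting from that combined region, the 13.5×24.5 cube at (11.5, 8) misses the remaining region (no effect) — boundary = 49.74 mm. Overall, the cross-section is a single solid region. Total boundary length (outer) = 49.74 mm.

49.74 mm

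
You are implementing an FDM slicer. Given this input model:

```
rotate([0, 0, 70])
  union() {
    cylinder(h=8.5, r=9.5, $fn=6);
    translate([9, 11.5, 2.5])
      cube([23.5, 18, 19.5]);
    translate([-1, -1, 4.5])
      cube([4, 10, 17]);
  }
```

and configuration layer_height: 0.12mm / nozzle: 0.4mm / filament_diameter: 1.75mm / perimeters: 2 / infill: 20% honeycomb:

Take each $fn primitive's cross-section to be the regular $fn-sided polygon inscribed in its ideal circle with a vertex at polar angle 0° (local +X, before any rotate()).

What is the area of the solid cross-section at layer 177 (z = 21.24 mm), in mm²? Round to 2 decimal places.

463.00 mm²

At z = 21.24 mm: the cylinder does not reach this height (z outside [0, 8.5]); the 23.5×18 cube at (9, 11.5) contributes its full rectangle (area 423.00 mm²); the cube at (-1, -1) (footprint 4×10) is included at this height (area 40.00 mm²); Merging all regions: the 2 present regions are separate (no shared area or edge), so areas and boundary lengths simply add and each stays a separate island — area = 463.00 mm²; (rotated 70° about Z; rotation is an isometry so areas/perimeters/island counts are preserved). Overall, the cross-section has 2 separate islands. Net area = 463.00 mm².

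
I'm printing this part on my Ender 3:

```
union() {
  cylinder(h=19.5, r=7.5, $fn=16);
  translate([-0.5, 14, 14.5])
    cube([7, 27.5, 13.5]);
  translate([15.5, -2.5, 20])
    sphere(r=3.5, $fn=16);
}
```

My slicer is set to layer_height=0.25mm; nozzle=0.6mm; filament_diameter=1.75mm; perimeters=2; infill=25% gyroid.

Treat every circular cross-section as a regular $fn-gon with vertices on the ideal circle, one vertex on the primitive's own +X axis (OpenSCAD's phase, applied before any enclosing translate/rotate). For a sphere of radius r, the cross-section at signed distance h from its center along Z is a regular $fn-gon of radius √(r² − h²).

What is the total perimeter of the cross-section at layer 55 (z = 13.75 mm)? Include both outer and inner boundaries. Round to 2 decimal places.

At z = 13.75 mm: the r=7.5 cylinder contributes a regular 16-gon of circumradius 7.5 (perimeter = 2·16·7.500·sin(180°/16) = 46.82 mm); the cube at (-0.5, 14) is not intersected at this z (z outside [14.5, 28]); the sphere at (15.5, -2.5) does not reach this height (|z−center|=6.250 > r=3.5); Combining (union): only the r=7.5 cylinder is present, so the union is just that shape — boundary = 46.82 mm. Overall, the cross-section is a single solid region. Total boundary length (outer) = 46.82 mm.

46.82 mm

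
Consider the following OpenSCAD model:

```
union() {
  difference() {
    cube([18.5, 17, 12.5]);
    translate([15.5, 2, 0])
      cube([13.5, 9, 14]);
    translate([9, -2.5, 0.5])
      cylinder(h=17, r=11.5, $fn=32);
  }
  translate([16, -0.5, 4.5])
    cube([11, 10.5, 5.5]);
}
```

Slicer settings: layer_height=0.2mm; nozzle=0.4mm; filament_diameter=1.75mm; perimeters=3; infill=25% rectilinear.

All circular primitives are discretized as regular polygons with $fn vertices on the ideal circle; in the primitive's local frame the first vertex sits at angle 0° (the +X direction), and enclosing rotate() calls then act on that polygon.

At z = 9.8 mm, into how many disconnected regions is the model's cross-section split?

2

At z = 9.8 mm: the 18.5×17 cube contributes its full rectangle; the 13.5×9 cube at (15.5, 2) contributes its full rectangle; the r=11.5 cylinder at (9, -2.5) gives a regular 32-gon of circumradius 11.5 (constant along its height); Subtracting the remaining from the first: starting from the 18.5×17 cube, the 13.5×9 cube at (15.5, 2) partially overlaps it — only the 27.00 mm² overlap (of its 121.50 mm²) is removed, clipping the outline; the r=11.5 cylinder at (9, -2.5) partially overlaps it — only the 128.82 mm² overlap (of its 412.81 mm²) is removed, clipping the outline — 1 connected region; the cube at (16, -0.5) (footprint 11×10.5) is included at this height; Combining (union): the 2 present regions are separate (no shared area or edge), so areas and boundary lengths simply add and each stays a separate island — 2 connected regions. The result has 2 disconnected regions.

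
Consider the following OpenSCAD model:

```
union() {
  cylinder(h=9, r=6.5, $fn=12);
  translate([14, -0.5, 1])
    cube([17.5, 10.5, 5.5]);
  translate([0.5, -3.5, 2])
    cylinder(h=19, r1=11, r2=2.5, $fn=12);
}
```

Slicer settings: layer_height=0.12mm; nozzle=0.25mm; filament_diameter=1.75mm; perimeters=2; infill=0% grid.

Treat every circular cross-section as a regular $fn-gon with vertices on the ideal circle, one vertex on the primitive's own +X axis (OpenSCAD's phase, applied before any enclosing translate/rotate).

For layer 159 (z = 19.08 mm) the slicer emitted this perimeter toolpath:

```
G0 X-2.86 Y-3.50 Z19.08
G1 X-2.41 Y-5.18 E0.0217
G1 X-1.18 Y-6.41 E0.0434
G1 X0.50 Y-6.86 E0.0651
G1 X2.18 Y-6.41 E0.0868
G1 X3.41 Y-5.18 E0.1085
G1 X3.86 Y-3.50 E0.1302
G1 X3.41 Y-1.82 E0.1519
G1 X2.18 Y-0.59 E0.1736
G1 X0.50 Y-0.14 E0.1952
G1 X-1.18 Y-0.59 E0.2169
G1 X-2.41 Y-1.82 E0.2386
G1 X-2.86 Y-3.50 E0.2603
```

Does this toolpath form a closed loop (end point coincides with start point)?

Start point (G0): (-2.86, -3.50). End point (last G1): the path returns to the start — closed.

yes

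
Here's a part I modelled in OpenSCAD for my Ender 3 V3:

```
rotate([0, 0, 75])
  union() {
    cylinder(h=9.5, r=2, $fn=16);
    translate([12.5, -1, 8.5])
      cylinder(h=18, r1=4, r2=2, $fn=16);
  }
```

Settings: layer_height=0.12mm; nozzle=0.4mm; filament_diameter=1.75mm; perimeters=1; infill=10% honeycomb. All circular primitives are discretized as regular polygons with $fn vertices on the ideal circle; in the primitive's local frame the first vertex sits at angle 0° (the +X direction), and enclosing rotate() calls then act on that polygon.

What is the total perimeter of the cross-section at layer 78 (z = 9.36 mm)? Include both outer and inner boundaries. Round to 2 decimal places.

At z = 9.36 mm: the r=2 cylinder gives a regular 16-gon of circumradius 2 (constant along its height) (perimeter = 2·16·2.000·sin(180°/16) = 12.49 mm); the cone at (12.5, -1): at t=0.048 of its height the radius interpolates to r₁+(r₂−r₁)t = 3.904, giving a regular 16-gon of that circumradius (perimeter = 2·16·3.904·sin(180°/16) = 24.38 mm); Combining (union): the 2 present regions are separate (no shared area or edge), so areas and boundary lengths simply add and each stays a separate island — boundary = 36.86 mm; (whole slice rotated 75° about Z — lengths, areas and connectivity unchanged). Overall, the cross-section has 2 separate islands. Total boundary length (outer) = 36.86 mm.

36.86 mm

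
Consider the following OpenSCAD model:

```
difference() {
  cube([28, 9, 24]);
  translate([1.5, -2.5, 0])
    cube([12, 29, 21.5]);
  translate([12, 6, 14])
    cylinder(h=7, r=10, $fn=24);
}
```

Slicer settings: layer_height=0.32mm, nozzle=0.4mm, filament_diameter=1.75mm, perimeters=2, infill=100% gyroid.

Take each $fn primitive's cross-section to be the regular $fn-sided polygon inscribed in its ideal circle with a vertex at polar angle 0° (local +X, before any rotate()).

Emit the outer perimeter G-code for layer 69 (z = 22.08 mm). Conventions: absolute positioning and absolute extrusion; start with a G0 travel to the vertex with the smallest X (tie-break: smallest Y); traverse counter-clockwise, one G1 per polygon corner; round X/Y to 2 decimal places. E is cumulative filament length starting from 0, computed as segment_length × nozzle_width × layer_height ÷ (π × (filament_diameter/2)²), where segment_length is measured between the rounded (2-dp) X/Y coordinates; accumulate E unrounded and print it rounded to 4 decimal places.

At z = 22.08 mm: the 28×9 cube contributes its full rectangle; the cube at (1.5, -2.5) is not intersected at this z (z outside [0, 21.5]); the cylinder at (12, 6) is absent (z outside [14, 21]); Taking the first minus the rest: none of the subtracted shapes is present at this height, so the 28×9 cube is unchanged — 1 connected region. The outline is a single polygon with 4 vertices. Extrusion per mm of travel: 0.4 × 0.32 / (π × 0.875²) = 0.053216. Accumulating E over each segment gives final E = 3.9380.

G0 X0.00 Y0.00 Z22.08
G1 X28.00 Y0.00 E1.4901
G1 X28.00 Y9.00 E1.9690
G1 X0.00 Y9.00 E3.4591
G1 X0.00 Y0.00 E3.9380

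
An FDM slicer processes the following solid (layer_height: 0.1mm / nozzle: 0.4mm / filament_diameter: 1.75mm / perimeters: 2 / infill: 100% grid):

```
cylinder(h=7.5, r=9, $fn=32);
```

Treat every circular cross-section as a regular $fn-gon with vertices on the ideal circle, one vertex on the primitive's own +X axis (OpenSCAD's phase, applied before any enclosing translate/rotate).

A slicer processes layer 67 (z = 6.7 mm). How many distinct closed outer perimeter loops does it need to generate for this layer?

At z = 6.7 mm: the cylinder: section is a regular 32-gon, circumradius r=9. The result has 1 disconnected region.

1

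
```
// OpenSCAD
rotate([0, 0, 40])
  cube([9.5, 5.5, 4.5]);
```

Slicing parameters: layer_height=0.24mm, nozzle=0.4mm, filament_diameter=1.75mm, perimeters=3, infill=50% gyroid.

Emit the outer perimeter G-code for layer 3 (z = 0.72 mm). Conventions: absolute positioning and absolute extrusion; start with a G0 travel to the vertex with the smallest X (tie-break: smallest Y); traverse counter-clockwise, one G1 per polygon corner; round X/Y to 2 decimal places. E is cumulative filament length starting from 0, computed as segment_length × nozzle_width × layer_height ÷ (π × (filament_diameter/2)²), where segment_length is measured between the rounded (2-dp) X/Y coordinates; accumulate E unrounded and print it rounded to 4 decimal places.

At z = 0.72 mm: the 9.5×5.5 cube contributes its full rectangle; (rotated 40° about Z; rotation is an isometry so areas/perimeters/island counts are preserved). The outline is a single polygon with 4 vertices. Extrusion per mm of travel: 0.4 × 0.24 / (π × 0.875²) = 0.039912. Accumulating E over each segment gives final E = 1.1977.

G0 X-3.54 Y4.21 Z0.72
G1 X0.00 Y0.00 E0.2195
G1 X7.28 Y6.11 E0.5989
G1 X3.74 Y10.32 E0.8184
G1 X-3.54 Y4.21 E1.1977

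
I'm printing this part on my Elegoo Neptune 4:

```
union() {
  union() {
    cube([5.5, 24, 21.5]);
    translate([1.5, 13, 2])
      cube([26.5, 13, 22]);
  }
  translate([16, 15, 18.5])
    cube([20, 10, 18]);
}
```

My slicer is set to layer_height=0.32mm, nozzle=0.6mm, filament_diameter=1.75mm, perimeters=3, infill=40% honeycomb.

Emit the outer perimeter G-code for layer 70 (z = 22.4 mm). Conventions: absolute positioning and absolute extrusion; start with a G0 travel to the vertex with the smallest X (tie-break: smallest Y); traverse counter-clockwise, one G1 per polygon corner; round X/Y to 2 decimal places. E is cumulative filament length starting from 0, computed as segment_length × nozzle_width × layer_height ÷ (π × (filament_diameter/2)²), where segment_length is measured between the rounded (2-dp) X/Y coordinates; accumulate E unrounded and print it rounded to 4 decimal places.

At z = 22.4 mm: the cube is absent (z outside [0, 21.5]); the 26.5×13 cube at (1.5, 13) contributes its full rectangle; Taking the union: only the 26.5×13 cube at (1.5, 13) is present, so the union is just that shape — 1 connected region; the 20×10 cube at (16, 15) contributes its full rectangle; Merging all regions: the regions partially overlap (shared area 120.00 mm²), so overlapping operands fuse into one piece — 1 connected region. The outline is a single polygon with 8 vertices. Extrusion per mm of travel: 0.6 × 0.32 / (π × 0.875²) = 0.079824. Accumulating E over each segment gives final E = 7.5833.

G0 X1.50 Y13.00 Z22.40
G1 X28.00 Y13.00 E2.1153
G1 X28.00 Y15.00 E2.2750
G1 X36.00 Y15.00 E2.9136
G1 X36.00 Y25.00 E3.7118
G1 X28.00 Y25.00 E4.3504
G1 X28.00 Y26.00 E4.4302
G1 X1.50 Y26.00 E6.5456
G1 X1.50 Y13.00 E7.5833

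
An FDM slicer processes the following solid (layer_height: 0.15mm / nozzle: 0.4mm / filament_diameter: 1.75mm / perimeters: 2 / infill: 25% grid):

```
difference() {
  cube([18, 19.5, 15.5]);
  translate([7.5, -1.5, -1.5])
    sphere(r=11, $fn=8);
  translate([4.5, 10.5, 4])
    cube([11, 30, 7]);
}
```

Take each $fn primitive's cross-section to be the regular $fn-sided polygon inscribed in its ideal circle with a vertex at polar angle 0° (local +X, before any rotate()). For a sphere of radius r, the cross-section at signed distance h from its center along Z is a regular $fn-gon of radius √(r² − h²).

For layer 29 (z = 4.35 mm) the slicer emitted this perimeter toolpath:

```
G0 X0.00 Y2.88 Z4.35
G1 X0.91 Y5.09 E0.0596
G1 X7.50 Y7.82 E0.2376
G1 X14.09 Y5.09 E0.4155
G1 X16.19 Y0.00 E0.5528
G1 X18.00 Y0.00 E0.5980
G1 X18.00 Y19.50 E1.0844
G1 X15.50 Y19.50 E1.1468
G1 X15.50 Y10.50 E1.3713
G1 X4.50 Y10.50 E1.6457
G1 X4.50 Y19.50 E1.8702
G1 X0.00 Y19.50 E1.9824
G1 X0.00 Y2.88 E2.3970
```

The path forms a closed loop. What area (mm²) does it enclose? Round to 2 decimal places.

157.95 mm²

Apply the shoelace formula to the sequence of (X, Y) vertices; enclosed area = 157.95 mm².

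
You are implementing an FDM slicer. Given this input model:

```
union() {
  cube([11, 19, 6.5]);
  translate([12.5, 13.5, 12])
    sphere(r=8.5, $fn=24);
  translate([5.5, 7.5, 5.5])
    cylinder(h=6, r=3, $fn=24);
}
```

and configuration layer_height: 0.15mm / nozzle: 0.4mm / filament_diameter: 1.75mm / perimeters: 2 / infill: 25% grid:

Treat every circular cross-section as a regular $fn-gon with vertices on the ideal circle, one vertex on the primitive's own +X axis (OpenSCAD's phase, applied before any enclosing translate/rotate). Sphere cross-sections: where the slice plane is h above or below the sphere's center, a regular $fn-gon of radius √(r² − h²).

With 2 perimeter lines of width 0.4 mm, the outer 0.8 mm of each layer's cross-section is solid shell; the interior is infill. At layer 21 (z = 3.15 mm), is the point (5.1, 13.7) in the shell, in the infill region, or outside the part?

infill

At z = 3.15 mm: the cube is present — its section is the full 11×19 rectangle; the sphere at (12.5, 13.5) does not reach this height (|z−center|=8.850 > r=8.5); the cylinder at (5.5, 7.5) is not intersected at this z (z outside [5.5, 11.5]); Taking the union: only the 11×19 cube is present, so the union is just that shape — 1 connected region. Overall, the cross-section is a single solid region. The nearest boundary edge runs (0.00, 19.00)→(0.00, 0.00); distance from the point to it = 5.10 mm. The point is inside the cross-section and 5.10 mm from the nearest boundary — more than the 0.8 mm shell width (2 × 0.4), so it's in the infill interior.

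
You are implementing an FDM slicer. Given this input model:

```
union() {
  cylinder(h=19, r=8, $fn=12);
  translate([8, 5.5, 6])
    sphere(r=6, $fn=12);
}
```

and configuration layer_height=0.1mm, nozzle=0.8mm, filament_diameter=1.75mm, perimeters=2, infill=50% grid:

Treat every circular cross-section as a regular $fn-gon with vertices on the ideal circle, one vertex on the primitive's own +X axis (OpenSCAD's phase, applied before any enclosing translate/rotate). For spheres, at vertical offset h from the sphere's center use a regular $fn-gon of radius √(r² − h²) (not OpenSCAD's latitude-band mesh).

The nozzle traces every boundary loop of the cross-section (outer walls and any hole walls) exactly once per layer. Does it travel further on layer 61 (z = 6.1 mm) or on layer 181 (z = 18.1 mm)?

layer 61 (z = 6.1 mm)

Layer 61 (z = 6.1): the r=8 cylinder contributes a regular 12-gon of circumradius 8 (perimeter = 2·12·8.000·sin(180°/12) = 49.69 mm); the r=6 sphere at (8, 5.5) slices to a regular 12-gon of circumradius 5.999 (√(r²−h²) with h=0.1 from center) (perimeter = 2·12·5.999·sin(180°/12) = 37.26 mm); Combining (union): the regions partially overlap (shared area 26.01 mm²), so the edge portions inside another operand are dropped and the merged outline is re-measured after clipping — boundary = 65.55 mm. So its perimeter = 65.55 mm. Layer 181 (z = 18.1): the r=8 cylinder contributes a regular 12-gon of circumradius 8 (perimeter = 2·12·8.000·sin(180°/12) = 49.69 mm); the sphere at (8, 5.5) is not intersected at this z (|z−center|=12.100 > r=6); Merging all regions: only the r=8 cylinder is present, so the union is just that shape — boundary = 49.69 mm. So its perimeter = 49.69 mm. Layer 61 is larger (65.55 vs 49.69 mm).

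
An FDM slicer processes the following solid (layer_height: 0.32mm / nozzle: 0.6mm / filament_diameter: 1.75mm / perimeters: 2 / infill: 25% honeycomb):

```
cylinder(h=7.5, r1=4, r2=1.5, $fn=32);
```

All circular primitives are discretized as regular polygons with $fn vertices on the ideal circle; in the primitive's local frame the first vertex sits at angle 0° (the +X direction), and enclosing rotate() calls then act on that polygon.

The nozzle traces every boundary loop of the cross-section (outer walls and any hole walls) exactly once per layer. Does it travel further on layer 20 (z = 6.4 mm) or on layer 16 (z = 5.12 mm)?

Layer 20 (z = 6.4): the cone (r1=4→r2=1.5) has section circumradius 1.867 here — a regular 32-gon (perimeter = 2·32·1.867·sin(180°/32) = 11.71 mm). So its perimeter = 11.71 mm. Layer 16 (z = 5.12): the cone: at t=0.683 of its height the radius interpolates to r₁+(r₂−r₁)t = 2.293, giving a regular 32-gon of that circumradius (perimeter = 2·32·2.293·sin(180°/32) = 14.39 mm). So its perimeter = 14.39 mm. Layer 16 is larger (14.39 vs 11.71 mm).

layer 16 (z = 5.12 mm)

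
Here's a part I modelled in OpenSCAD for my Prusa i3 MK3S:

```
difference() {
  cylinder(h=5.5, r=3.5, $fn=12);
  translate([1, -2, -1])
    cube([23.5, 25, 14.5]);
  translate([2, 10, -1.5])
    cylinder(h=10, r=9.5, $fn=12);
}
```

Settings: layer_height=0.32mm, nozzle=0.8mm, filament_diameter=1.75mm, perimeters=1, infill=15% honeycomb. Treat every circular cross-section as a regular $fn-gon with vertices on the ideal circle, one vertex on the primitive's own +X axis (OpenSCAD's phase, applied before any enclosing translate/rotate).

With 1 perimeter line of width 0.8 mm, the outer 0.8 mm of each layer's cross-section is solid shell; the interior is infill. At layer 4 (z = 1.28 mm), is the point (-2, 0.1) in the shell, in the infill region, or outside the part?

At z = 1.28 mm: the r=3.5 cylinder contributes a regular 12-gon of circumradius 3.5; the cube at (1, -2) is present — its section is the full 23.5×25 rectangle; the cylinder at (2, 10): section is a regular 12-gon, circumradius r=9.5; After the difference (first − rest): starting from the r=3.5 cylinder, the 23.5×25 cube at (1, -2) partially overlaps it — only the 10.26 mm² overlap (of its 587.50 mm²) is removed, clipping the outline; the r=9.5 cylinder at (2, 10) partially overlaps it — only the 6.86 mm² overlap (of its 270.75 mm²) is removed, clipping the outline — 1 connected region. Overall, the cross-section is a single solid region. The nearest boundary edge runs (-2.75, 1.77)→(1.00, 0.77); distance from the point to it = 1.42 mm. The point is inside the cross-section and 1.42 mm from the nearest boundary — more than the 0.8 mm shell width (1 × 0.8), so it's in the infill interior.

infill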